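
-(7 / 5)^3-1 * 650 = -81593 / 125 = -652.74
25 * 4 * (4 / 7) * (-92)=-36800 / 7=-5257.14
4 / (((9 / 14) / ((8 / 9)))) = 448 / 81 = 5.53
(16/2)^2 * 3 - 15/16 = 3057/16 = 191.06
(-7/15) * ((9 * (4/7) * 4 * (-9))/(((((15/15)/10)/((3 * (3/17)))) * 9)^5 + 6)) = 8640000/2019857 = 4.28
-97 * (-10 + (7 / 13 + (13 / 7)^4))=-7369090 / 31213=-236.09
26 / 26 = 1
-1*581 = -581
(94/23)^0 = 1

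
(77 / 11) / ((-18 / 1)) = -7 / 18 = -0.39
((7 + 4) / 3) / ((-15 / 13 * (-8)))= 143 / 360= 0.40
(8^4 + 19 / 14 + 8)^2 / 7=3303375625 / 1372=2407708.18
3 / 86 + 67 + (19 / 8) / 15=346717 / 5160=67.19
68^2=4624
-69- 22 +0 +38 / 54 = -2438 / 27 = -90.30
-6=-6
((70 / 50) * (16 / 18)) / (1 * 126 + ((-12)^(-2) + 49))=896 / 126005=0.01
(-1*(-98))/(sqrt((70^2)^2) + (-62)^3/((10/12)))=-0.00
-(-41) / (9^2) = 41 / 81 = 0.51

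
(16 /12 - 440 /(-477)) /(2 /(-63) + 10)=1883 /8321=0.23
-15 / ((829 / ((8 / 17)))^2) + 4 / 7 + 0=794443876 / 1390288543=0.57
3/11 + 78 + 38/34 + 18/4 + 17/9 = 288733/3366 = 85.78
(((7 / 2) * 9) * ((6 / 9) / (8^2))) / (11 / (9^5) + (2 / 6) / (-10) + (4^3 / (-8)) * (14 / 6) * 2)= -6200145 / 706065056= -0.01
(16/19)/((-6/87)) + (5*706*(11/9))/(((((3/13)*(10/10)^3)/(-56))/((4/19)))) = -113079224/513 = -220427.34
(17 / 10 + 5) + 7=137 / 10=13.70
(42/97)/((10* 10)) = 21/4850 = 0.00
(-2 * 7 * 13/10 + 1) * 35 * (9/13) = -5418/13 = -416.77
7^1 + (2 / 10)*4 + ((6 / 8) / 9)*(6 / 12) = 941 / 120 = 7.84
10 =10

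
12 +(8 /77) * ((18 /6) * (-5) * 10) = -276 /77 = -3.58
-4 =-4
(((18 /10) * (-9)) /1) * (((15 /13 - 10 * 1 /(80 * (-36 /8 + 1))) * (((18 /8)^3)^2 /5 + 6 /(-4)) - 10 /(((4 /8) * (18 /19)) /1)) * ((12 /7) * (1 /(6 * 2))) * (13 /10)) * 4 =-4814216433 /50176000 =-95.95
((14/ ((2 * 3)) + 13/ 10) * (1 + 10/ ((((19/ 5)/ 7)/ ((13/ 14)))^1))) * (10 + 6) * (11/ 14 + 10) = 22647584/ 1995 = 11352.17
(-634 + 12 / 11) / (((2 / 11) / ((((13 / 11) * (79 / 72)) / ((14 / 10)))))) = -17874935 / 5544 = -3224.19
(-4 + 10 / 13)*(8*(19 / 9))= -2128 / 39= -54.56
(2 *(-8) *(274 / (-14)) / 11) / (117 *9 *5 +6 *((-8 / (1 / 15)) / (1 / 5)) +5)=1096 / 64295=0.02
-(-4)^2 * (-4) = 64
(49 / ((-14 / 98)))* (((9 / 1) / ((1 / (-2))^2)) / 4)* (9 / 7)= -3969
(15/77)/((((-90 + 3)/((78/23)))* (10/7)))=-39/7337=-0.01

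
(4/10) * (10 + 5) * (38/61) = 228/61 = 3.74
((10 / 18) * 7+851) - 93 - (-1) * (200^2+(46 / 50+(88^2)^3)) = 104490928698032 / 225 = 464404127546.81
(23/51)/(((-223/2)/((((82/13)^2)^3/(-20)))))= 3496076721376/274476493785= 12.74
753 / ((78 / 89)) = 22339 / 26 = 859.19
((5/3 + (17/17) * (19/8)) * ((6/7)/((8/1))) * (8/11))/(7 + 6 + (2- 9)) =97/1848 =0.05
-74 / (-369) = 74 / 369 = 0.20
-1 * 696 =-696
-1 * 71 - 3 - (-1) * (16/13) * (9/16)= -953/13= -73.31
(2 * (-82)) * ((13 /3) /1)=-710.67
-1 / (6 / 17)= -17 / 6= -2.83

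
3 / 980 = 0.00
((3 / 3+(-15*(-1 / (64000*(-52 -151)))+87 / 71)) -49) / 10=-8629286613 / 1844864000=-4.68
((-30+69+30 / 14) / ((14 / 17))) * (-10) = -24480 / 49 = -499.59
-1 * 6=-6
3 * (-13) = -39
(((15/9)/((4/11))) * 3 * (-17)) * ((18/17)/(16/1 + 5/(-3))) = -1485/86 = -17.27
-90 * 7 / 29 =-630 / 29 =-21.72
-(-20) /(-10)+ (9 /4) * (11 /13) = -5 /52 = -0.10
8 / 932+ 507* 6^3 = 25516298 / 233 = 109512.01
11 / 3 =3.67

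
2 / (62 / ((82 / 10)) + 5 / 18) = 1476 / 5785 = 0.26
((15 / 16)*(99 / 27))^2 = 3025 / 256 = 11.82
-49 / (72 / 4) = -49 / 18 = -2.72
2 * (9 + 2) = 22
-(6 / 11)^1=-6 / 11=-0.55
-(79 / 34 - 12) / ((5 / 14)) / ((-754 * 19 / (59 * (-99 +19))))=1087016 / 121771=8.93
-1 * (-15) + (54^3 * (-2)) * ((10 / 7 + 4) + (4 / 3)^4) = -2704922.14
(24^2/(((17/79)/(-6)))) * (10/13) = -2730240/221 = -12354.03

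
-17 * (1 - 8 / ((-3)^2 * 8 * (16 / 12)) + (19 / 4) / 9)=-221 / 9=-24.56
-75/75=-1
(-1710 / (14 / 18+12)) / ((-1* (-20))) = -1539 / 230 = -6.69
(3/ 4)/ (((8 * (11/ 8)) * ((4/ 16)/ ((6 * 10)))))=180/ 11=16.36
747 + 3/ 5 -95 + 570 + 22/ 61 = 373003/ 305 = 1222.96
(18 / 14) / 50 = 9 / 350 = 0.03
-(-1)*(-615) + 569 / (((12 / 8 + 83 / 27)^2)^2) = -2284252080951 / 3722098081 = -613.70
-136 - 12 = -148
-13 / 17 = -0.76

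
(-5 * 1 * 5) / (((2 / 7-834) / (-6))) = -525 / 2918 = -0.18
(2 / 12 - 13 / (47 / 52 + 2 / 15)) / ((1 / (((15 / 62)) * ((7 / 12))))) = -2101085 / 1203792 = -1.75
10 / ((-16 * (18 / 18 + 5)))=-5 / 48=-0.10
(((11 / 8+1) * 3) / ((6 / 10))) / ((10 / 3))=57 / 16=3.56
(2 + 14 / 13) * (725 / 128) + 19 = 7577 / 208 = 36.43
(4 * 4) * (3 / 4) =12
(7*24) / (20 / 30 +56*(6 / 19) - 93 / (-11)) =6.27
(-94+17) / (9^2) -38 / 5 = -3463 / 405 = -8.55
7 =7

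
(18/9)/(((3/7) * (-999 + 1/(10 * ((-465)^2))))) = -10090500/2160087749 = -0.00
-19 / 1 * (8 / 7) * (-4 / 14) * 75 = 22800 / 49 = 465.31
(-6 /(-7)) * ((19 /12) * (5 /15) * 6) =2.71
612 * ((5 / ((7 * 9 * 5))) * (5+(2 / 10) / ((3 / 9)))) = 272 / 5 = 54.40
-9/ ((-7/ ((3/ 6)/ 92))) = 0.01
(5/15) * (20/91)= 20/273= 0.07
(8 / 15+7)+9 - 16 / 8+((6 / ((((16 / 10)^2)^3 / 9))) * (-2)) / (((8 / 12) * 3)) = 22245571 / 1966080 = 11.31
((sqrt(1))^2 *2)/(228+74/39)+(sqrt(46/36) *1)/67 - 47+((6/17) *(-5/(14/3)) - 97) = -77017782/533477+sqrt(46)/402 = -144.35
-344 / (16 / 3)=-129 / 2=-64.50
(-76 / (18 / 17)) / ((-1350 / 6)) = 646 / 2025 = 0.32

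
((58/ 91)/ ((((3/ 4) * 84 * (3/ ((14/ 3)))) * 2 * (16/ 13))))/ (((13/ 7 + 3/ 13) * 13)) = 29/ 123120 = 0.00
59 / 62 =0.95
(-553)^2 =305809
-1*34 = -34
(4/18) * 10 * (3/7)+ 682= 14342/21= 682.95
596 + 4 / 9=5368 / 9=596.44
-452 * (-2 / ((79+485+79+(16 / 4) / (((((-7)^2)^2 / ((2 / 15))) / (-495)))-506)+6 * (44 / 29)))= 62944616 / 10165381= 6.19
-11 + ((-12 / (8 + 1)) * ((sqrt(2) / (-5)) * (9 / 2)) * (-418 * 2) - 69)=-5016 * sqrt(2) / 5 - 80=-1498.74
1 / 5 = 0.20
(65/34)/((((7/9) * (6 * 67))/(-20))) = -975/7973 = -0.12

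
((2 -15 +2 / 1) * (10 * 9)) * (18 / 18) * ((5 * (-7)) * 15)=519750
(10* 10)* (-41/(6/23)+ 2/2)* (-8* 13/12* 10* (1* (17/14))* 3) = 103538500/21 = 4930404.76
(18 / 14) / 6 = 3 / 14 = 0.21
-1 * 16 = -16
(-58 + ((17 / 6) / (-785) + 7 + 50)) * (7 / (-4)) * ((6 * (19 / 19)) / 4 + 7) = 562513 / 37680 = 14.93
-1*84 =-84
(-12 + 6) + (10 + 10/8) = 21/4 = 5.25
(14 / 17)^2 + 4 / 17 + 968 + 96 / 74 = 10374464 / 10693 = 970.21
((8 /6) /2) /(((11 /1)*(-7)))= -2 /231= -0.01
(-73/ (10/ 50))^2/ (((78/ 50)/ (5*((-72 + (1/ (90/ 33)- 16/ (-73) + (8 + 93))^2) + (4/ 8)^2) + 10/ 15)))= 3071922189625/ 702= 4375957535.08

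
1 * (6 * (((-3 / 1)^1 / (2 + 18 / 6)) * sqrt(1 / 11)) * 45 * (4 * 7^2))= -31752 * sqrt(11) / 11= -9573.59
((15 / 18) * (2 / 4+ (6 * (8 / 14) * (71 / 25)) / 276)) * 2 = 4309 / 4830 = 0.89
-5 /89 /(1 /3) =-15 /89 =-0.17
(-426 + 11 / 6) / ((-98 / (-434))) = -78895 / 42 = -1878.45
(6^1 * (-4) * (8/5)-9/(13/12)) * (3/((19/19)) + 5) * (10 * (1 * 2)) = -97152/13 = -7473.23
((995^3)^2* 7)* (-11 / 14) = -10674097602918921875 / 2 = -5337048801459460937.50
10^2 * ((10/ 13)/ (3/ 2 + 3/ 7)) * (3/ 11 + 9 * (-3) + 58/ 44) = -301000/ 297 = -1013.47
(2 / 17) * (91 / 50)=91 / 425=0.21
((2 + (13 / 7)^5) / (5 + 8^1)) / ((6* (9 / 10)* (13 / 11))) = 7423295 / 25563447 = 0.29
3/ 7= 0.43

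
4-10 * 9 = -86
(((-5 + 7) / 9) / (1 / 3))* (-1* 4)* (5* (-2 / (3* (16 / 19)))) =95 / 9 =10.56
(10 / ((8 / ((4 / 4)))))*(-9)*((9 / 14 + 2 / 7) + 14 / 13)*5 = -82125 / 728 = -112.81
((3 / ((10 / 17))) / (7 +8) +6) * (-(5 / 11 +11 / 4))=-44697 / 2200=-20.32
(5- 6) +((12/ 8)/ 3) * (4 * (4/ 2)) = 3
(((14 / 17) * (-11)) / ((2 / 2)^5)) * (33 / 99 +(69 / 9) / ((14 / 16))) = -4202 / 51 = -82.39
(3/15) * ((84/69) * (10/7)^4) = 8000/7889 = 1.01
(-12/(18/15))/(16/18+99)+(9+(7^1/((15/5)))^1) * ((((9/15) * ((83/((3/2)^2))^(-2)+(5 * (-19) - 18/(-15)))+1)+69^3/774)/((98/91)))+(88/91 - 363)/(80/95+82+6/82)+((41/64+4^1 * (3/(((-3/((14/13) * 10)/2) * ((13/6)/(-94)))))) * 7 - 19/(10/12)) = 418973756410833911886487/13953536167637601600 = 30026.35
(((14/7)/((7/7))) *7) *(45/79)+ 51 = 58.97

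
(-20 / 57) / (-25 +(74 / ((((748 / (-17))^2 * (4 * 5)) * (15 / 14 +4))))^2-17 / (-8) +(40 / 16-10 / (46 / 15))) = 217282747264000 / 14636649930403209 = 0.01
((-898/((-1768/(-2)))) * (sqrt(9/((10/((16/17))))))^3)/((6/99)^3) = -3557.51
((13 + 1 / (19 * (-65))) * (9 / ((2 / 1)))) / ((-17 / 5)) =-72243 / 4199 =-17.20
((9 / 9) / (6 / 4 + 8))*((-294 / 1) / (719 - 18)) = -588 / 13319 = -0.04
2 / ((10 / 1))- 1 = -4 / 5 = -0.80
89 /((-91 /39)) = -267 /7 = -38.14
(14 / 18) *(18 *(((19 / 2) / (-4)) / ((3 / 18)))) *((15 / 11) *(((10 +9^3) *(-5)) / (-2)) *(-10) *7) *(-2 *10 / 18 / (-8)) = 430005625 / 88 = 4886427.56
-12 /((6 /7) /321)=-4494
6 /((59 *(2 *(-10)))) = -3 /590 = -0.01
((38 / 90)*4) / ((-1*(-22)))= 38 / 495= 0.08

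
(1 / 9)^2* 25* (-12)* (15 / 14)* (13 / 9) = -3250 / 567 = -5.73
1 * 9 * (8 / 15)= 24 / 5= 4.80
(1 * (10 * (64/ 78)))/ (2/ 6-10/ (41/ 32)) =-13120/ 11947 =-1.10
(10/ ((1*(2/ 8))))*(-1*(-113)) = 4520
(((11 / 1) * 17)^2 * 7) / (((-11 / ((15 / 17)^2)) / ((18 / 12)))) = -51975 / 2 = -25987.50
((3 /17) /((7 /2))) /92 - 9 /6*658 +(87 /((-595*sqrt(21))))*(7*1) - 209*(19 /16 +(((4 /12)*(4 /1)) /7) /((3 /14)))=-560041987 /394128 - 29*sqrt(21) /595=-1421.19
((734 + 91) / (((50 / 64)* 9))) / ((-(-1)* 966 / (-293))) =-35.59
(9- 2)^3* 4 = 1372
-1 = -1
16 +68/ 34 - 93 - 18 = -93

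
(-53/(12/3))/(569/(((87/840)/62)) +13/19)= -29203/750717348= -0.00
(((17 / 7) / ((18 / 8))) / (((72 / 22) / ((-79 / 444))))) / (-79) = 187 / 251748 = 0.00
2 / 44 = 1 / 22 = 0.05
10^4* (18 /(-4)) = -45000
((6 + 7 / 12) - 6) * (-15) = -35 / 4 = -8.75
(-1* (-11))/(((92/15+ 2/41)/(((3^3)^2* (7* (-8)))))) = -138087180/1901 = -72639.23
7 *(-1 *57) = -399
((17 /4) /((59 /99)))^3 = 4767078987 /13144256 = 362.67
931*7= 6517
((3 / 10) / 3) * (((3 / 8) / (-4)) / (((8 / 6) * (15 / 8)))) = -3 / 800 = -0.00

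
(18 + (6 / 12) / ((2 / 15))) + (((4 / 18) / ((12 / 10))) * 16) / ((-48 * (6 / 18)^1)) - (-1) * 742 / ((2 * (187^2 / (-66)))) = 7163483 / 343332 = 20.86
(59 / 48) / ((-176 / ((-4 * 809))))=47731 / 2112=22.60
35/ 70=1/ 2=0.50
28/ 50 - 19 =-461/ 25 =-18.44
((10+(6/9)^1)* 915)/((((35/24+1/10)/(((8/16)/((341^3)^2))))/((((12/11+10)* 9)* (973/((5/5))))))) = 625628102400/3234153031023196337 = 0.00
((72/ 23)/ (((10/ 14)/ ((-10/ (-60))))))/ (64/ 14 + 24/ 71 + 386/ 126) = 375732/ 4101245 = 0.09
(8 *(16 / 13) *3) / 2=14.77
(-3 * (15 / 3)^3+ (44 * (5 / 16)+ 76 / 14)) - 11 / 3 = -30197 / 84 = -359.49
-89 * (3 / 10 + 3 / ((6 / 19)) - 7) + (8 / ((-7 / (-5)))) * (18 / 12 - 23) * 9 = -47422 / 35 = -1354.91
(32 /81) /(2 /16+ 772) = 0.00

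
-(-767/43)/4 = 767/172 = 4.46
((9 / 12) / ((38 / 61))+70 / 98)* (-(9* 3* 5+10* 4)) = -51025 / 152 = -335.69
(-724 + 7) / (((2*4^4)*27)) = -239 / 4608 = -0.05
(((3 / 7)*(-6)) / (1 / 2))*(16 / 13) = -576 / 91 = -6.33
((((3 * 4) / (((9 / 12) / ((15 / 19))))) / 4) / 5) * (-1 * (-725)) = 8700 / 19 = 457.89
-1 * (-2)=2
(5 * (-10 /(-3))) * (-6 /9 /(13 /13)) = -100 /9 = -11.11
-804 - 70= -874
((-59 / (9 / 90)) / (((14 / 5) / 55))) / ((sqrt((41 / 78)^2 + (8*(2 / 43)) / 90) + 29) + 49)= -752461515000 / 5064099229 + 575250*sqrt(78866945) / 5064099229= -147.58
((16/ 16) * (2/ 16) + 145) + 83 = 1825/ 8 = 228.12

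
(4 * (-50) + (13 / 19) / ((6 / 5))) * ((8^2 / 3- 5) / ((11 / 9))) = -1114015 / 418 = -2665.11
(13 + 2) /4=15 /4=3.75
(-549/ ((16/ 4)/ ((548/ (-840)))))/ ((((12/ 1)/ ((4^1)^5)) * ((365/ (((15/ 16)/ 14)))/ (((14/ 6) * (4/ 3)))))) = 33428/ 7665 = 4.36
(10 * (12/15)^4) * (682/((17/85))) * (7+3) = 698368/5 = 139673.60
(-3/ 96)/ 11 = -1/ 352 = -0.00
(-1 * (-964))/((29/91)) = 87724/29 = 3024.97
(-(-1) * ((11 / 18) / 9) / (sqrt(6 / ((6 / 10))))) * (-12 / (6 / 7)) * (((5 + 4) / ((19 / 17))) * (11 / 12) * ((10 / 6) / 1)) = -14399 * sqrt(10) / 12312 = -3.70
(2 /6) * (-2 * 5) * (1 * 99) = -330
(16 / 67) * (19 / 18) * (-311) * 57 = -898168 / 201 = -4468.50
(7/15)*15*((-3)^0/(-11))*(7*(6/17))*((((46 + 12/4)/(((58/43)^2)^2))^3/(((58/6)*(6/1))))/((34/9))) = -6219701628651632637874652427/267211068854234286971543552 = -23.28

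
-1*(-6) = 6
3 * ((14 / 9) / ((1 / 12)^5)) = 1161216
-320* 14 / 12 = -1120 / 3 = -373.33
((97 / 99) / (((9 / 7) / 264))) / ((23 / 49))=266168 / 621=428.61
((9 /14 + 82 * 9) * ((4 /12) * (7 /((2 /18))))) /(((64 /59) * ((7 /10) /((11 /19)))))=100669635 /8512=11826.79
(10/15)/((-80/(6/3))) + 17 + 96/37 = 43463/2220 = 19.58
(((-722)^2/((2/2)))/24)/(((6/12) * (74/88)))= 5734124/111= 51658.77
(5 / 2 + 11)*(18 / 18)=27 / 2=13.50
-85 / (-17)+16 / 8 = 7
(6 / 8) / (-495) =-1 / 660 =-0.00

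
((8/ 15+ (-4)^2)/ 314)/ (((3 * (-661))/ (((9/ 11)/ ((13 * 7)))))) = -124/ 519403885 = -0.00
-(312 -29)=-283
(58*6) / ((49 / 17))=5916 / 49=120.73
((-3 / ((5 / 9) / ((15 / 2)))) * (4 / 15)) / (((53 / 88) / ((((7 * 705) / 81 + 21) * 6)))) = -2335872 / 265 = -8814.61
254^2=64516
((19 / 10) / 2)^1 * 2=19 / 10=1.90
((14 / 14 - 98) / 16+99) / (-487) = -1487 / 7792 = -0.19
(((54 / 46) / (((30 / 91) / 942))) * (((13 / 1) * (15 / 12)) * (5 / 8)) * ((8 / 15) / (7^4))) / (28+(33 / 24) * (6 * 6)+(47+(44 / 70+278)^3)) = 29849625 / 85324038854986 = 0.00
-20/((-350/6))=12/35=0.34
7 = 7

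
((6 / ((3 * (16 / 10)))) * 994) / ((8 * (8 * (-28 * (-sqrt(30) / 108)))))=639 * sqrt(30) / 256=13.67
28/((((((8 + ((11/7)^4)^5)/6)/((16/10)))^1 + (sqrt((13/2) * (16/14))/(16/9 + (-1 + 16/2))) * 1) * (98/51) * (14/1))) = 344714565749530929788747736146090907092080/291151504600752825996825004035991838662483827 - 12763607901146420371555634590940672512 * sqrt(91)/291151504600752825996825004035991838662483827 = 0.00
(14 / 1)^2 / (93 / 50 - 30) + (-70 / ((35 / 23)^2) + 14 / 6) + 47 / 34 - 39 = -17336027 / 239190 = -72.48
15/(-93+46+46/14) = -35/102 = -0.34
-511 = -511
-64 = -64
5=5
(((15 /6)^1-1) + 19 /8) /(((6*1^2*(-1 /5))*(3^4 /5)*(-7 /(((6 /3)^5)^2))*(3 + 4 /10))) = 248000 /28917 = 8.58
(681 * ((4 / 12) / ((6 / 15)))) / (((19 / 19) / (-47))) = -26672.50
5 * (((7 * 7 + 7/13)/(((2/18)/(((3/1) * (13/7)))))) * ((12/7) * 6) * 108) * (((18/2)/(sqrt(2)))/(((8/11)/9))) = 5378182920 * sqrt(2)/7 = 1086557032.34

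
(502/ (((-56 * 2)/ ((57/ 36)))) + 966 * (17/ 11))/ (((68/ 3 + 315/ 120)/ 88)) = 5169.75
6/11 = 0.55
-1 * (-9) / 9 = 1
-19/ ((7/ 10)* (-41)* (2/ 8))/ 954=380/ 136899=0.00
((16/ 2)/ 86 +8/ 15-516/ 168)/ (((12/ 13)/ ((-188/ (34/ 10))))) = 13490269/ 92106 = 146.46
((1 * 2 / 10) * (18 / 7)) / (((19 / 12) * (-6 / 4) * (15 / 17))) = -816 / 3325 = -0.25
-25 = -25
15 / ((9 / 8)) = 40 / 3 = 13.33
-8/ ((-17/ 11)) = 88/ 17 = 5.18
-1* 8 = -8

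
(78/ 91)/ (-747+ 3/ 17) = -17/ 14812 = -0.00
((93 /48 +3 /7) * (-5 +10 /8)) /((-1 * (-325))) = -159 /5824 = -0.03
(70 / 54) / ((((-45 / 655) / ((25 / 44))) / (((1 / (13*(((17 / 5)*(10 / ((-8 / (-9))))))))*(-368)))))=42182000 / 5316597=7.93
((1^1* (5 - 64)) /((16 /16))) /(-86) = 59 /86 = 0.69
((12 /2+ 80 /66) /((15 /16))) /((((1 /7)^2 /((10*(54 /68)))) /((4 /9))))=43904 /33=1330.42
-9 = -9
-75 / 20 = -3.75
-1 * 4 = -4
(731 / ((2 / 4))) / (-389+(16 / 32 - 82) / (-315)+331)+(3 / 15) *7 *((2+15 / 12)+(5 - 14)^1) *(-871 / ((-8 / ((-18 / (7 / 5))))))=6543927009 / 582032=11243.24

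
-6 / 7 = -0.86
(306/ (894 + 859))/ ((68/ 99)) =891/ 3506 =0.25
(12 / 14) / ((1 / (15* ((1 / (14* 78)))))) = 15 / 1274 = 0.01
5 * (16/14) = 40/7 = 5.71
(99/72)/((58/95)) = 2.25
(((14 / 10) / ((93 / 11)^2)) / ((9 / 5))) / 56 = 121 / 622728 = 0.00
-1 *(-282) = 282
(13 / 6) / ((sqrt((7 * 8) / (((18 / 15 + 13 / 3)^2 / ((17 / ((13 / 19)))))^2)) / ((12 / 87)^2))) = 2328482 * sqrt(14) / 1283513175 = 0.01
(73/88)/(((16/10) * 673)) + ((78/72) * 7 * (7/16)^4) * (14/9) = 11342605151/26198802432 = 0.43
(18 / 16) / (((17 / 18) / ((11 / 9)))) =99 / 68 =1.46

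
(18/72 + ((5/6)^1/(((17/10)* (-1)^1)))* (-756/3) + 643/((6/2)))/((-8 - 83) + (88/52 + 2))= -179335/46308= -3.87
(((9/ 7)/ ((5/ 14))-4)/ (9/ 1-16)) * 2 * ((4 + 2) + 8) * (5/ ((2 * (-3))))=-4/ 3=-1.33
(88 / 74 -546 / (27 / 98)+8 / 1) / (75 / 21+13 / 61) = -35060543 / 67266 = -521.22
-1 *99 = -99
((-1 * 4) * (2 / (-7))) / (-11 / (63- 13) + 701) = 400 / 245273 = 0.00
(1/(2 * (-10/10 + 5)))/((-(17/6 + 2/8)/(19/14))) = -0.06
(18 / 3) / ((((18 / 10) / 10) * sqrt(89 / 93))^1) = 100 * sqrt(8277) / 267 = 34.07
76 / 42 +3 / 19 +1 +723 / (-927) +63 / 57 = 135322 / 41097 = 3.29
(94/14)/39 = 47/273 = 0.17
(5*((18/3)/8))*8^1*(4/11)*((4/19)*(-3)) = -1440/209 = -6.89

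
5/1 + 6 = 11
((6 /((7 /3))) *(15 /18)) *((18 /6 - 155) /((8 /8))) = -2280 /7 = -325.71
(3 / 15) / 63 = 1 / 315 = 0.00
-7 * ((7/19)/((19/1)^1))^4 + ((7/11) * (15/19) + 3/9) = 468388236605/560457580353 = 0.84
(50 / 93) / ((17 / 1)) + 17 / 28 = 28277 / 44268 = 0.64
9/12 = 3/4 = 0.75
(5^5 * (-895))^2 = 7822509765625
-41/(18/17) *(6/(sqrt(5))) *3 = -697 *sqrt(5)/5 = -311.71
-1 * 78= -78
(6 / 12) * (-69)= -69 / 2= -34.50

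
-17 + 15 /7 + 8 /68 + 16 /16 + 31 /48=-74791 /5712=-13.09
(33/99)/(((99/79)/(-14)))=-1106/297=-3.72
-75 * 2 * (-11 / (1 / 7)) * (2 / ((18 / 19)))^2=1389850 / 27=51475.93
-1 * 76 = -76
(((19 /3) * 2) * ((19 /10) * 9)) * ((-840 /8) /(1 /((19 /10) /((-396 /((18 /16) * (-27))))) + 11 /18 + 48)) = -23334318 /56915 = -409.99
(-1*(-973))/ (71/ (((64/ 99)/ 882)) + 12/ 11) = 0.01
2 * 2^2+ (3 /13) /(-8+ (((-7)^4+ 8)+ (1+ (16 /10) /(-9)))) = 11240663 /1405066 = 8.00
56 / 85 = 0.66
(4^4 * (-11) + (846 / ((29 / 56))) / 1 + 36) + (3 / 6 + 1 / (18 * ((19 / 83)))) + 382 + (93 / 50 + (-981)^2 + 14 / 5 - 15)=238425510997 / 247950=961587.06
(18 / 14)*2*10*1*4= 720 / 7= 102.86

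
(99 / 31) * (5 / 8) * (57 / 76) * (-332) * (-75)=9244125 / 248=37274.70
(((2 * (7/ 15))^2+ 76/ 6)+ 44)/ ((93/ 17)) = 220082/ 20925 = 10.52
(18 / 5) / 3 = 6 / 5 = 1.20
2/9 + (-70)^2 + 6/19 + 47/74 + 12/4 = 62057407/12654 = 4904.17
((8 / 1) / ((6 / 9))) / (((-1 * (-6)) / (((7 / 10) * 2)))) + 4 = 34 / 5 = 6.80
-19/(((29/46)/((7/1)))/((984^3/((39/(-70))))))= 136010223175680/377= 360769822747.16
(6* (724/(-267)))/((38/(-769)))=556756/1691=329.25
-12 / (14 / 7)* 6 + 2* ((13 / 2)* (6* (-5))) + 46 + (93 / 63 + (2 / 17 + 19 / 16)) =-2154673 / 5712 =-377.22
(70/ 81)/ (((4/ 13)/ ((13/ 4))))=9.13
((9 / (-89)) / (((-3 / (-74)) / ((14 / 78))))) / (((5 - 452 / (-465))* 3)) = -80290 / 3212989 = -0.02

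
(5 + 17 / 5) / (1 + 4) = 42 / 25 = 1.68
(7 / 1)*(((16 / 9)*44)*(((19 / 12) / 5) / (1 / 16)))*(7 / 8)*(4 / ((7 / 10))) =374528 / 27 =13871.41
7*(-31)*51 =-11067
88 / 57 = 1.54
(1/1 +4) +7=12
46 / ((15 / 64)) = 2944 / 15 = 196.27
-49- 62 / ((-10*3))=-704 / 15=-46.93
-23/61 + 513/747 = 1568/5063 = 0.31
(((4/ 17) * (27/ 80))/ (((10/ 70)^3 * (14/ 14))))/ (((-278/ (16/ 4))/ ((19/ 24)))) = -58653/ 189040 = -0.31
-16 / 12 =-4 / 3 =-1.33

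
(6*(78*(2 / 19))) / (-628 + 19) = -312 / 3857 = -0.08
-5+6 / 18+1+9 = 5.33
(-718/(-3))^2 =515524/9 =57280.44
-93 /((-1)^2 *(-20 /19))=88.35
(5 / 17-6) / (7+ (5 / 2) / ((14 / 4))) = -679 / 918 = -0.74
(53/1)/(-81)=-53/81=-0.65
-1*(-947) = 947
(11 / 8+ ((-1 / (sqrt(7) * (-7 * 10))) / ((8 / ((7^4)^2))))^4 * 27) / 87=253461969116489422572523 / 3563520000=71126854659575.20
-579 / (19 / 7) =-213.32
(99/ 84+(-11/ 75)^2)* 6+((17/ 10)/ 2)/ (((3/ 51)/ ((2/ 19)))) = 2174936/ 249375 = 8.72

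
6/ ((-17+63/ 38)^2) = 8664/ 339889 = 0.03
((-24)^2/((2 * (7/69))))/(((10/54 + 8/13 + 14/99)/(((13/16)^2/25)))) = 405208089/5091800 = 79.58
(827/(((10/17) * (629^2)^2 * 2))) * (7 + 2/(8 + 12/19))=490411/15100714908520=0.00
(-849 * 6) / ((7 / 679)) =-494118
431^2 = 185761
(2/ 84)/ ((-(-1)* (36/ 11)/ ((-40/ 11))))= -5/ 189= -0.03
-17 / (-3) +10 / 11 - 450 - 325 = -25358 / 33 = -768.42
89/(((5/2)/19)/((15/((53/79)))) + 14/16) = 3206136/31733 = 101.03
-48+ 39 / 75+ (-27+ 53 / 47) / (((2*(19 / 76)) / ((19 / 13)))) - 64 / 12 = -5885771 / 45825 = -128.44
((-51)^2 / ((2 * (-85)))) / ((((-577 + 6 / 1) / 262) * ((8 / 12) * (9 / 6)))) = 20043 / 2855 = 7.02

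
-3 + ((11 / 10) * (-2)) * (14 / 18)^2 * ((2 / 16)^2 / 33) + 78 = 5831951 / 77760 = 75.00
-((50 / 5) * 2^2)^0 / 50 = -1 / 50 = -0.02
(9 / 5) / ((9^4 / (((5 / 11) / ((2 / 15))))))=5 / 5346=0.00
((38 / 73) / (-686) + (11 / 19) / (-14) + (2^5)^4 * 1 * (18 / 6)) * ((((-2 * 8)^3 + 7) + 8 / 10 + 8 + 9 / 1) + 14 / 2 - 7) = -4351972530914458 / 339815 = -12806887662.15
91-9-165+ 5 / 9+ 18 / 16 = -5855 / 72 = -81.32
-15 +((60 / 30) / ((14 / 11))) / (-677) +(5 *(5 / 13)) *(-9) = -1990523 / 61607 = -32.31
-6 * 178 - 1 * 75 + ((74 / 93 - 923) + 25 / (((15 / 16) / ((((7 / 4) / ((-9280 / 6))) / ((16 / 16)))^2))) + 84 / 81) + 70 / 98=-52057585883047 / 25228385280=-2063.45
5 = 5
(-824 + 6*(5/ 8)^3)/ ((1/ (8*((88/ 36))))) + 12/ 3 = -2315683/ 144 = -16081.13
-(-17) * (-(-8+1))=119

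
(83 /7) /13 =83 /91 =0.91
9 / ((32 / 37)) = 333 / 32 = 10.41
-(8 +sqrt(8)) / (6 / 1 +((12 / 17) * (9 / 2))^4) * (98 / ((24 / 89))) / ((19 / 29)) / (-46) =10562817349 * sqrt(2) / 47217930408 +10562817349 / 11804482602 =1.21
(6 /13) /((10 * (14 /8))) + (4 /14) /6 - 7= -9454 /1365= -6.93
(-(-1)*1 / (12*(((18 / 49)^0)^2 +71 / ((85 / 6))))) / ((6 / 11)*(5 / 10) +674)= 935 / 45481044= 0.00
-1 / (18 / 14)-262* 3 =-7081 / 9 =-786.78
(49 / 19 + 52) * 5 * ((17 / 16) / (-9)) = -88145 / 2736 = -32.22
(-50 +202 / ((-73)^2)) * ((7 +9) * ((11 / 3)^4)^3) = -4720823698.66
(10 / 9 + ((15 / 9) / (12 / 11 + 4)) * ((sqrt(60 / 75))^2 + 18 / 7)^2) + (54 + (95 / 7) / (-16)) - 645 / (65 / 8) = -68705983 / 3210480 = -21.40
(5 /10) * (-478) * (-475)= 113525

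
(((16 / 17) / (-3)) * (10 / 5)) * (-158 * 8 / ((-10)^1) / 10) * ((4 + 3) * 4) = -283136 / 1275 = -222.07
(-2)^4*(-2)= -32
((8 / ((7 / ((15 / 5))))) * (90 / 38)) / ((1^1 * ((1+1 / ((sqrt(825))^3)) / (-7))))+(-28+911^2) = 556875 * sqrt(33) / 1333599607+1106669174042676 / 1333599607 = 829836.16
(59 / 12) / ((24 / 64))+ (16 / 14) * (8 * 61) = 35962 / 63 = 570.83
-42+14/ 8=-161/ 4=-40.25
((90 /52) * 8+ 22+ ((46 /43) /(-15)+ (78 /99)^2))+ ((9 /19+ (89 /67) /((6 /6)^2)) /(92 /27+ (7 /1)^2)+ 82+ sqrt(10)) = 121.59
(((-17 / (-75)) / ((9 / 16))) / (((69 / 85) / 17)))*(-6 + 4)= -157216 / 9315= -16.88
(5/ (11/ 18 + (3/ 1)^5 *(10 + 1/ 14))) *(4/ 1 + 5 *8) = 6930/ 77111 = 0.09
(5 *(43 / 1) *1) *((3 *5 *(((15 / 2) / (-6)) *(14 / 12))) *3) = -112875 / 8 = -14109.38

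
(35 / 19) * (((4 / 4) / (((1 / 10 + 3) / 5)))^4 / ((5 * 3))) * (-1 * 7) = -306250000 / 52640697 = -5.82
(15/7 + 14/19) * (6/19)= 0.91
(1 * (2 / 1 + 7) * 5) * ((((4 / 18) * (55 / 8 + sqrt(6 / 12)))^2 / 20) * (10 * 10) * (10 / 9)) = 6875 * sqrt(2) / 81 + 127375 / 216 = 709.73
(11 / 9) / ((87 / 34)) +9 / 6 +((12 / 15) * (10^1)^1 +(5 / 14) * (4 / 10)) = 110941 / 10962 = 10.12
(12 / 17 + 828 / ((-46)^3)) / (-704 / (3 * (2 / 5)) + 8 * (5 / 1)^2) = -37629 / 20863760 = -0.00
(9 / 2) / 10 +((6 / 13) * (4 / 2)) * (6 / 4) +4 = 1517 / 260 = 5.83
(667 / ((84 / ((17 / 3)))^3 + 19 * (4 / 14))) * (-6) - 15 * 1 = -910374516 / 56103875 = -16.23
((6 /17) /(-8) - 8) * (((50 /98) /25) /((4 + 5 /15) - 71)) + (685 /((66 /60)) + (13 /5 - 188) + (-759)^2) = 4226109964291 /7330400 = 576518.33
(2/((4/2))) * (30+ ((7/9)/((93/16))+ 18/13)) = 342952/10881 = 31.52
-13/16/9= -13/144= -0.09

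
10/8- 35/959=665/548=1.21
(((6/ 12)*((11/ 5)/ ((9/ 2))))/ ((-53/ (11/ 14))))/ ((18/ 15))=-121/ 40068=-0.00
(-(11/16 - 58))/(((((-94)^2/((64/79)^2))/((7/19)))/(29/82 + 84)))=1420807136/10739581451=0.13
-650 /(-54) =325 /27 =12.04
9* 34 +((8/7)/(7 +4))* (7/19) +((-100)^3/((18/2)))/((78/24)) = -828516446/24453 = -33882.00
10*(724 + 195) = 9190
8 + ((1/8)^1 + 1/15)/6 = 5783/720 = 8.03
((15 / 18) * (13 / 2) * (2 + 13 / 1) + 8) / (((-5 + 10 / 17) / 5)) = -2023 / 20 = -101.15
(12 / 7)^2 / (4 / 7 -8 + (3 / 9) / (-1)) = -432 / 1141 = -0.38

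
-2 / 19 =-0.11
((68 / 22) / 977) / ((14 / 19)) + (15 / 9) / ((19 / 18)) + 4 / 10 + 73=535886852 / 7146755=74.98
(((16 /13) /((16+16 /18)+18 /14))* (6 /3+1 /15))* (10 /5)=20832 /74425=0.28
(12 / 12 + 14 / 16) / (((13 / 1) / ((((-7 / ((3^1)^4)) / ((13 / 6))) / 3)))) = -35 / 18252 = -0.00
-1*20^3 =-8000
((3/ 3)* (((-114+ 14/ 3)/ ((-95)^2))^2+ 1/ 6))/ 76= 244567043/ 111424455000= 0.00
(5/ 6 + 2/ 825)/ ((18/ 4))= 1379/ 7425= 0.19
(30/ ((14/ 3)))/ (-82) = -45/ 574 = -0.08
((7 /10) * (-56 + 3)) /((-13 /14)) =39.95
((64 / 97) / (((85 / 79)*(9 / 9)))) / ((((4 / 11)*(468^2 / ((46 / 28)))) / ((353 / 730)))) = 7055411 / 1153488527100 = 0.00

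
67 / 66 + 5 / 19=1603 / 1254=1.28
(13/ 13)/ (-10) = -1/ 10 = -0.10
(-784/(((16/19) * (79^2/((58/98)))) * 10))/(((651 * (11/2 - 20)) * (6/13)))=247/121886730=0.00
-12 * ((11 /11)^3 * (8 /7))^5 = -393216 /16807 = -23.40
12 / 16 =3 / 4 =0.75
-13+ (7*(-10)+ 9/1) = -74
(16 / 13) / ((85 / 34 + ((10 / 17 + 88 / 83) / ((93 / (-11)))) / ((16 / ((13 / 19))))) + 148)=319134336 / 39021983507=0.01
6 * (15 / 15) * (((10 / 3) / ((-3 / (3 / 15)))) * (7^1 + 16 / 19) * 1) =-10.46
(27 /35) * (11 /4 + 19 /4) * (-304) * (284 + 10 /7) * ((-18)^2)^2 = -2582344094976 /49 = -52700899897.47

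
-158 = -158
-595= -595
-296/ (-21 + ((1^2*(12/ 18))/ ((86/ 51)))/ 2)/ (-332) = -0.04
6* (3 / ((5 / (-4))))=-72 / 5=-14.40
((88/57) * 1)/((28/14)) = 44/57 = 0.77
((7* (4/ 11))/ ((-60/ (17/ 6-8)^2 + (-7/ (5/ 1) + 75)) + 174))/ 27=67270/ 175069323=0.00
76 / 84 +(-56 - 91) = -146.10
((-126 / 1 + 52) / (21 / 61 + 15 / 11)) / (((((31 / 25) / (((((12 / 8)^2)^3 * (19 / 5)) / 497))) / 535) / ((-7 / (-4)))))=-2849.14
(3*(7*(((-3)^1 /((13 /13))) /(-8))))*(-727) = -45801 /8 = -5725.12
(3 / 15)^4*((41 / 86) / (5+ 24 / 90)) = 123 / 849250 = 0.00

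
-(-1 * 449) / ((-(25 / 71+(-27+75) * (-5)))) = 31879 / 17015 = 1.87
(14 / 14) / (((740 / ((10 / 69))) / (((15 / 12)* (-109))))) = -545 / 20424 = -0.03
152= 152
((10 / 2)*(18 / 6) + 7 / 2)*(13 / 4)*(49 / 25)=23569 / 200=117.84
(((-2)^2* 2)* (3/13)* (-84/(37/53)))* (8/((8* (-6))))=17808/481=37.02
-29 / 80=-0.36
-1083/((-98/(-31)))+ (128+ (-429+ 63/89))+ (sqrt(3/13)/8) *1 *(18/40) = -5607145/8722+ 9 *sqrt(39)/2080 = -642.85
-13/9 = -1.44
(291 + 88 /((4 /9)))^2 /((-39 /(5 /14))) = -398535 /182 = -2189.75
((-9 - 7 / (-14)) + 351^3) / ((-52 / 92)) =-1989202955 / 26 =-76507805.96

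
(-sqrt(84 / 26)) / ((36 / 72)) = -2*sqrt(546) / 13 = -3.59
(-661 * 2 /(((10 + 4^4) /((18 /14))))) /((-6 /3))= 5949 /1862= 3.19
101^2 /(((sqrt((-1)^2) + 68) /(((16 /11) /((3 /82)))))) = 5877.78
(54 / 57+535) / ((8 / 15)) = 152745 / 152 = 1004.90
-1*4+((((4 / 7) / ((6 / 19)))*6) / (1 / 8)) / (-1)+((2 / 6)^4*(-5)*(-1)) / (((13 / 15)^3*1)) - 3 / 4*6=-8790235 / 92274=-95.26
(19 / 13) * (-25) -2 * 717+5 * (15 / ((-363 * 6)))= -1470.57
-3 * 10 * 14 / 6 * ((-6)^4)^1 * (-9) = 816480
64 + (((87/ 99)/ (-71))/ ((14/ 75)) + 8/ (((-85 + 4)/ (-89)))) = 64408139/ 885654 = 72.72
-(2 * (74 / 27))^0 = -1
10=10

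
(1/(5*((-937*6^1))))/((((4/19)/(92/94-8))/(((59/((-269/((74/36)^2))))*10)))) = -84405695/7676526168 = -0.01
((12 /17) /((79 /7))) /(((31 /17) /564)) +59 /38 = 1944779 /93062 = 20.90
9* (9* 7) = 567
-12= -12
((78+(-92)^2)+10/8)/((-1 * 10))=-34173/40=-854.32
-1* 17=-17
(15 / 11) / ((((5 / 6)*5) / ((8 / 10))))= 72 / 275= 0.26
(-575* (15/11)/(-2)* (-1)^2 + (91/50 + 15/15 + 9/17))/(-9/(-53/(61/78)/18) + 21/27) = 11462368671/91845050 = 124.80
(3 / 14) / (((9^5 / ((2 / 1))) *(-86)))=-1 / 11849166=-0.00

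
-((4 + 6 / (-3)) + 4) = -6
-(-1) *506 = 506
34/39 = 0.87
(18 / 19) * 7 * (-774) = -5132.84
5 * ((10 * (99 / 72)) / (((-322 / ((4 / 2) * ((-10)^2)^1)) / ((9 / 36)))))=-6875 / 644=-10.68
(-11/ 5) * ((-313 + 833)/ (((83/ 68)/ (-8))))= 622336/ 83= 7498.02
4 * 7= 28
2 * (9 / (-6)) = -3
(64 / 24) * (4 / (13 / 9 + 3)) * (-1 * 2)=-24 / 5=-4.80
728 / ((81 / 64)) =46592 / 81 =575.21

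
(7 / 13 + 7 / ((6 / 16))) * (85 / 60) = 12733 / 468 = 27.21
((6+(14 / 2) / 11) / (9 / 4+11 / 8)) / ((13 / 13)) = 584 / 319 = 1.83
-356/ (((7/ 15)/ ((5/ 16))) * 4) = -6675/ 112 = -59.60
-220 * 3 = -660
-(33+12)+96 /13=-489 /13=-37.62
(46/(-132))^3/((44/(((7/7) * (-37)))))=450179/12649824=0.04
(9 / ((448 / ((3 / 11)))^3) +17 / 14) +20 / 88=172521947379 / 119677386752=1.44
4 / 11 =0.36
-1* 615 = -615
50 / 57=0.88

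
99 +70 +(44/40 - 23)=1471/10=147.10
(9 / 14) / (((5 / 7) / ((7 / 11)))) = 63 / 110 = 0.57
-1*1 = -1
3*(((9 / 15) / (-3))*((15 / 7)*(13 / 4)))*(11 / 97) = -1287 / 2716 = -0.47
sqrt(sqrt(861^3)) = 861^(3/4) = 158.95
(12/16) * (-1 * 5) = -15/4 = -3.75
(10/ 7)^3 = 1000/ 343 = 2.92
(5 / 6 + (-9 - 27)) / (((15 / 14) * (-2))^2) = -10339 / 1350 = -7.66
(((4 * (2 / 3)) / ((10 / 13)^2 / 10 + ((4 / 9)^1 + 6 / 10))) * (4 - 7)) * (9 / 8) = -68445 / 8393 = -8.16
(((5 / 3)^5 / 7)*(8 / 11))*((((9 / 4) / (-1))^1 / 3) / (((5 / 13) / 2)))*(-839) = 4371.89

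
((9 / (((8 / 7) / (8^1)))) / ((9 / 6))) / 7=6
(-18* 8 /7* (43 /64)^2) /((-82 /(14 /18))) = 1849 /20992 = 0.09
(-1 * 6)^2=36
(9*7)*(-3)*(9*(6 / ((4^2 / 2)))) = -5103 / 4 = -1275.75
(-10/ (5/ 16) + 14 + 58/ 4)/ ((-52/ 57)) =399/ 104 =3.84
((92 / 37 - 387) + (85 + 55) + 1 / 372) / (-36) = 3365447 / 495504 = 6.79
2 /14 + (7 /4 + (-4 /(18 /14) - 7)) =-2071 /252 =-8.22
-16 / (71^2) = -16 / 5041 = -0.00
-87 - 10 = -97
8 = 8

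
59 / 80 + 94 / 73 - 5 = -17373 / 5840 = -2.97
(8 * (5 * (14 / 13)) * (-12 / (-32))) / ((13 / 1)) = 210 / 169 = 1.24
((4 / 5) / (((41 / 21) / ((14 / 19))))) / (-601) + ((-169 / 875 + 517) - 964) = -183195839426 / 409656625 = -447.19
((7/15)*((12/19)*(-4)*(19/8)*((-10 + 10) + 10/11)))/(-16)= 7/44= 0.16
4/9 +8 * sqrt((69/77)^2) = 5276/693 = 7.61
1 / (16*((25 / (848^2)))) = 44944 / 25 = 1797.76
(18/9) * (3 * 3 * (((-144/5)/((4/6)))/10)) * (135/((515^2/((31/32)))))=-0.04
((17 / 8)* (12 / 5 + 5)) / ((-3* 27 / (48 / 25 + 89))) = -1429717 / 81000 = -17.65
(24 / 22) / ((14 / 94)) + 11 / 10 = 8.42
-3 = -3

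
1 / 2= 0.50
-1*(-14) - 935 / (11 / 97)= -8231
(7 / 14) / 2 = 1 / 4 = 0.25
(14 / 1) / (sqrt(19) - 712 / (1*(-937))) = -9340016 / 16174467 +12291566*sqrt(19) / 16174467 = 2.74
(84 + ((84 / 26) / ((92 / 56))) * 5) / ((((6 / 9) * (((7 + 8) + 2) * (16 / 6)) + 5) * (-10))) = -126252 / 473915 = -0.27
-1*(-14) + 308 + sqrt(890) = sqrt(890) + 322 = 351.83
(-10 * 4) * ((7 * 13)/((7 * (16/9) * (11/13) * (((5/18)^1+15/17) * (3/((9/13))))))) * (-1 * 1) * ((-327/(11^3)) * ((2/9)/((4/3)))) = -5853627/2079022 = -2.82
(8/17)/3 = 0.16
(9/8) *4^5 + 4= 1156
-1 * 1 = -1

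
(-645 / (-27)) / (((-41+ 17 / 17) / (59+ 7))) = -473 / 12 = -39.42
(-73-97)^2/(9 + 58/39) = 2755.75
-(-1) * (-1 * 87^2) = -7569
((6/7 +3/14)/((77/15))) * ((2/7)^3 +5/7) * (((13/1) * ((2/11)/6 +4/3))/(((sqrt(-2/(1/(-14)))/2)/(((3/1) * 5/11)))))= 15136875 * sqrt(7)/28471058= 1.41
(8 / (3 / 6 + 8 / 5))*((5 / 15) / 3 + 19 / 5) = 14.90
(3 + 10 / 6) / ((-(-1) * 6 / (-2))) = -14 / 9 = -1.56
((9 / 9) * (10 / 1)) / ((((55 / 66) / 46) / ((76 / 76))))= 552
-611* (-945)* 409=236154555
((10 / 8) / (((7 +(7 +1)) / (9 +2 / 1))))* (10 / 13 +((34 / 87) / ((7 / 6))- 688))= -9969949 / 15834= -629.65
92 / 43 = 2.14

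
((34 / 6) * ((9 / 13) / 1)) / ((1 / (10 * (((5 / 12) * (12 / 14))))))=1275 / 91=14.01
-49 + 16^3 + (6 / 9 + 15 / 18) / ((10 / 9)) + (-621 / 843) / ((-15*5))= 113758911 / 28100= 4048.36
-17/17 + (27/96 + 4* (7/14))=1.28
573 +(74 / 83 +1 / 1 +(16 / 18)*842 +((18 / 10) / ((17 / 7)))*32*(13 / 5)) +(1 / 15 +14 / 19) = 8359212829 / 6032025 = 1385.81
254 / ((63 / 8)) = 2032 / 63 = 32.25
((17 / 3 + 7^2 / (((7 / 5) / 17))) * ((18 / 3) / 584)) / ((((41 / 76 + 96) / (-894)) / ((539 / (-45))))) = 499943276 / 730365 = 684.51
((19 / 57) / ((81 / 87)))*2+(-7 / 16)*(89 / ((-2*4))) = 57887 / 10368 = 5.58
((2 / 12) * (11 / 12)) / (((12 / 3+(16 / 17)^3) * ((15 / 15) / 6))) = 54043 / 284976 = 0.19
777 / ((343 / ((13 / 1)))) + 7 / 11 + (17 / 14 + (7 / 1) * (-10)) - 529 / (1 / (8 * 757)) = -3453548391 / 1078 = -3203662.70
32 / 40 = 4 / 5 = 0.80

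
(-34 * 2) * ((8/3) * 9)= -1632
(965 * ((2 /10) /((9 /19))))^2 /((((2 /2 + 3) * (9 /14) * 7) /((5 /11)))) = 67234445 /16038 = 4192.20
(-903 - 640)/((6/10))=-7715/3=-2571.67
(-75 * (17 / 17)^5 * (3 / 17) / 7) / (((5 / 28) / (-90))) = 16200 / 17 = 952.94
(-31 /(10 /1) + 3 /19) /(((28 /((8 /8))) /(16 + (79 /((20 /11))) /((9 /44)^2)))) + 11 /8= -235772909 /2154600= -109.43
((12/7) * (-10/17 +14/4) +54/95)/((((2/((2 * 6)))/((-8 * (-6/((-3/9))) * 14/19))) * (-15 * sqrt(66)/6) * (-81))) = -446976 * sqrt(66)/1687675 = -2.15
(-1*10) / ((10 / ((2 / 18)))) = -1 / 9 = -0.11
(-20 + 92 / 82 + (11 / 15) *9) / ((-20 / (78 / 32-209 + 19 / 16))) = -4135431 / 32800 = -126.08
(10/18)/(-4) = -0.14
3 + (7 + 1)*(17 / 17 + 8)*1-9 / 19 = 1416 / 19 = 74.53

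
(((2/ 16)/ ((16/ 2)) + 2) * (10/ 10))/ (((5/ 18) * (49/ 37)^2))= 4.14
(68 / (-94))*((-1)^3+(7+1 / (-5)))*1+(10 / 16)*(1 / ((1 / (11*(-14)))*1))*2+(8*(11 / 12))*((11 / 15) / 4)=-195.35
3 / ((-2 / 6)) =-9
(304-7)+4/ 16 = 1189/ 4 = 297.25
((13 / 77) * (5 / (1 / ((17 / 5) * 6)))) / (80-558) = -663 / 18403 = -0.04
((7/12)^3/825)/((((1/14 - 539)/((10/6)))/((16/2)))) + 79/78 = 5310818837/5243624100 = 1.01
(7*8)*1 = 56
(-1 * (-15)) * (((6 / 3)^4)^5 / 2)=7864320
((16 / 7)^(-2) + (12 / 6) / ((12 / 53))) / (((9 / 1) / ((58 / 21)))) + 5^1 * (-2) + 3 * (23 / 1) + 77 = 10071335 / 72576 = 138.77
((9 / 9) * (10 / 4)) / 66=5 / 132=0.04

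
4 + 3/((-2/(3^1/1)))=-1/2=-0.50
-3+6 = 3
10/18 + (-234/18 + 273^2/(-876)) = -256291/2628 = -97.52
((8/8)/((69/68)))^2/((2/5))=11560/4761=2.43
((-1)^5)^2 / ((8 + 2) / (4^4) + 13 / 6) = 384 / 847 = 0.45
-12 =-12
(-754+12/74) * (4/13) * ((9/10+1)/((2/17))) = -9009116/2405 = -3745.99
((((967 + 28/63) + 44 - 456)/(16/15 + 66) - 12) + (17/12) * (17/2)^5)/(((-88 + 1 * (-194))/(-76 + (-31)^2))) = -3581441323585/18156288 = -197256.25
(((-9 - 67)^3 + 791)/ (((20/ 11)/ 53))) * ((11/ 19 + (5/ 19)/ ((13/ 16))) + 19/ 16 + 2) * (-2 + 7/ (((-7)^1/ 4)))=2477724531645/ 7904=313477293.98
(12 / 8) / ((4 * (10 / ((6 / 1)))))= 9 / 40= 0.22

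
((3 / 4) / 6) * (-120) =-15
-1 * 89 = -89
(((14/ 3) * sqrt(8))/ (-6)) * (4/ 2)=-28 * sqrt(2)/ 9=-4.40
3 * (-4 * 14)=-168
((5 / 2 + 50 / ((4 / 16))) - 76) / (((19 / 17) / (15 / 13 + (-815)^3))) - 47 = -15134066042539 / 247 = -61271522439.43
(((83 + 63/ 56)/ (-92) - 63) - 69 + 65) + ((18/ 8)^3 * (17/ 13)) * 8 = 490351/ 9568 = 51.25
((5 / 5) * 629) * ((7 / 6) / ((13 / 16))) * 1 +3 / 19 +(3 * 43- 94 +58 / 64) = 22271345 / 23712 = 939.24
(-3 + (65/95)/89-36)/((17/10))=-659360/28747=-22.94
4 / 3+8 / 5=44 / 15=2.93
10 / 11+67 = 747 / 11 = 67.91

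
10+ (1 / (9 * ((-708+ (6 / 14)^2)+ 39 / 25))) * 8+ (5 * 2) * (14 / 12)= 42174295 / 1946619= 21.67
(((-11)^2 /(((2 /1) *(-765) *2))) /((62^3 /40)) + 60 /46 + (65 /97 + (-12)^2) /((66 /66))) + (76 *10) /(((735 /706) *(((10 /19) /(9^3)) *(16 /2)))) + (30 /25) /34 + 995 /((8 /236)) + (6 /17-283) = 310145675978945347 /1993114065348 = 155608.59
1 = 1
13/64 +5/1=333/64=5.20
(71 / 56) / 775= 71 / 43400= 0.00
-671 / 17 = -39.47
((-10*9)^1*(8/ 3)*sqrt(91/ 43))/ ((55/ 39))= -1872*sqrt(3913)/ 473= -247.57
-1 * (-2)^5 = 32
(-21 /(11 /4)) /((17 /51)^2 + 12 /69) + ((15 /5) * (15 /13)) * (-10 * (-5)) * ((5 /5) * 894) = 1305237456 /8437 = 154703.98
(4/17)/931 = 4/15827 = 0.00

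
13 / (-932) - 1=-945 / 932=-1.01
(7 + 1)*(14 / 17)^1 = 112 / 17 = 6.59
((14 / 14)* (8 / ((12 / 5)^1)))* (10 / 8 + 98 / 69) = 8.90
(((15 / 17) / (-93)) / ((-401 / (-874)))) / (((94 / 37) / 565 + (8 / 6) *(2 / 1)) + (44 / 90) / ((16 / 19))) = -6577549200 / 1034309781739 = -0.01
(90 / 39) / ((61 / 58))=1740 / 793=2.19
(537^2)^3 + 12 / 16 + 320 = 95919234805390919 / 4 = 23979808701347729.75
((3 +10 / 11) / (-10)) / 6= -43 / 660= -0.07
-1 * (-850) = 850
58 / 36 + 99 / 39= 971 / 234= 4.15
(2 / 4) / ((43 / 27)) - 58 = -4961 / 86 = -57.69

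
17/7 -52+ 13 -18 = -382/7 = -54.57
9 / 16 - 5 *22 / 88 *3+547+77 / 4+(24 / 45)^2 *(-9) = 224201 / 400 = 560.50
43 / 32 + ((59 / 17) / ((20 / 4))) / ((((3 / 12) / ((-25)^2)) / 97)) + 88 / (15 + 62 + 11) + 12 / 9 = 274710001 / 1632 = 168327.21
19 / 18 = 1.06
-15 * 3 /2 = -45 /2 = -22.50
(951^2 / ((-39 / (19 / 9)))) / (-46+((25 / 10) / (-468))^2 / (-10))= 85780626048 / 80600837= 1064.26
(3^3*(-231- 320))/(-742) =20.05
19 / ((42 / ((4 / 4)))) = 19 / 42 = 0.45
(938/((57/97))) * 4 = 363944/57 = 6384.98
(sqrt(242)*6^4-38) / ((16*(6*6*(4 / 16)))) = -19 / 72 + 99*sqrt(2) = 139.74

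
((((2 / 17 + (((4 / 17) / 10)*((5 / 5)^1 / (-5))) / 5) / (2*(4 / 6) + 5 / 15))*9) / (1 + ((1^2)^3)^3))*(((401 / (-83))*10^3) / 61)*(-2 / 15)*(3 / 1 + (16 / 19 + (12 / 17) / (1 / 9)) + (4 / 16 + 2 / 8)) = 24735104352 / 695023325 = 35.59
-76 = -76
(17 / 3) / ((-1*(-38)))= 17 / 114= 0.15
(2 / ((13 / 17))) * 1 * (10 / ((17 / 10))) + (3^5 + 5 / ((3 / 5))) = 10402 / 39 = 266.72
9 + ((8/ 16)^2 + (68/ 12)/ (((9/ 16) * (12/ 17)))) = 7621/ 324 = 23.52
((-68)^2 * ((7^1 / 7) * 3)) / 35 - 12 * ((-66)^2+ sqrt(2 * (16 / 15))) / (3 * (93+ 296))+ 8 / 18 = 43131772 / 122535 - 16 * sqrt(30) / 5835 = 351.98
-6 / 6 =-1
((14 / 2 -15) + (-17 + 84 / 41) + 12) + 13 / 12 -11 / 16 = -20773 / 1968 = -10.56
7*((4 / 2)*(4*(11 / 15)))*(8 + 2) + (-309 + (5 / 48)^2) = 234265 / 2304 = 101.68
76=76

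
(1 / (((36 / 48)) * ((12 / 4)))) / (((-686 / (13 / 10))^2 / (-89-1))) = -169 / 1176490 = -0.00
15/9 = 5/3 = 1.67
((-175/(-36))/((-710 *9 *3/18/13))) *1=-455/7668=-0.06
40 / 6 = 20 / 3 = 6.67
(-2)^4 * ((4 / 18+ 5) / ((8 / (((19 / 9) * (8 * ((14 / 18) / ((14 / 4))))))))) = 28576 / 729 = 39.20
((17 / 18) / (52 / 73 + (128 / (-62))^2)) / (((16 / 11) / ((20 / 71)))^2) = 721523605 / 101330391168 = 0.01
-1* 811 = -811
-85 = -85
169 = 169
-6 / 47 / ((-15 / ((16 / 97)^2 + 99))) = 1863494 / 2211115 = 0.84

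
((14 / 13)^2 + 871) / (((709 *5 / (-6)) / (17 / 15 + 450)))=-398968786 / 599105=-665.94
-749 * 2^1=-1498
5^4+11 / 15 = 9386 / 15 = 625.73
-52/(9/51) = -884/3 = -294.67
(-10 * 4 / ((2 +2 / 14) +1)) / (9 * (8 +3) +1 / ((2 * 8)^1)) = -448 / 3487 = -0.13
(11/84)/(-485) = -11/40740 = -0.00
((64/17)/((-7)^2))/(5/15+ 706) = 192/1765127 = 0.00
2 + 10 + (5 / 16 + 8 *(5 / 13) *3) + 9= 6353 / 208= 30.54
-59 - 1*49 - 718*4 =-2980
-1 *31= -31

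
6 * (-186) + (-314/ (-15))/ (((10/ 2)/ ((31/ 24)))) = -999533/ 900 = -1110.59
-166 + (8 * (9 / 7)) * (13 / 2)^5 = 3336989 / 28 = 119178.18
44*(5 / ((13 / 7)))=1540 / 13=118.46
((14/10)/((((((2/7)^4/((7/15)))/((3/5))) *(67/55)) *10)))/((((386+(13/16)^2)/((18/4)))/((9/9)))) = 0.06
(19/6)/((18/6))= 1.06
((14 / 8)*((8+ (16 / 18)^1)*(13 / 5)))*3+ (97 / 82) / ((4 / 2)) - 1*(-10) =64907 / 492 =131.92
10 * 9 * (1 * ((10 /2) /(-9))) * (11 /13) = -550 /13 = -42.31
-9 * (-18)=162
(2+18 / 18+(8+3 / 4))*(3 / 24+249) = 93671 / 32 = 2927.22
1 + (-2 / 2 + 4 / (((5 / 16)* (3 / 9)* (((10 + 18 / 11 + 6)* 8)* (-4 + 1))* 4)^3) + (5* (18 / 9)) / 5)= 3650690669 / 1825346000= 2.00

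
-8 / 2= -4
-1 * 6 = -6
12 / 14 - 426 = -2976 / 7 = -425.14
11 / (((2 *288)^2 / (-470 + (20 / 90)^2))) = -209363 / 13436928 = -0.02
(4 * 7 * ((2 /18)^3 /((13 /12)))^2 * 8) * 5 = 17920 /9979281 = 0.00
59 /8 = 7.38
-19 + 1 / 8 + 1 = -143 / 8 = -17.88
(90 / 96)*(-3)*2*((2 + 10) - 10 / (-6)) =-615 / 8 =-76.88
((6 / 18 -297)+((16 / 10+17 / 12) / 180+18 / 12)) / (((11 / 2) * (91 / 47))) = -149818093 / 5405400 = -27.72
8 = 8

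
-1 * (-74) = 74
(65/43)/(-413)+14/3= 248431/53277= 4.66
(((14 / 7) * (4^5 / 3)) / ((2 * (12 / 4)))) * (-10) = -10240 / 9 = -1137.78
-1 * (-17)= 17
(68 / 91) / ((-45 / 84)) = -272 / 195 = -1.39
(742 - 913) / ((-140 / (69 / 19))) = 621 / 140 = 4.44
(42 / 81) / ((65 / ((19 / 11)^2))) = 5054 / 212355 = 0.02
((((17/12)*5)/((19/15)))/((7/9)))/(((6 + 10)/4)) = 1.80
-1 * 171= -171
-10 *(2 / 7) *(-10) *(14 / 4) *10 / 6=500 / 3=166.67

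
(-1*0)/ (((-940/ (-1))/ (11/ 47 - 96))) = 0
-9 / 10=-0.90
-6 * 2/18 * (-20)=40/3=13.33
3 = 3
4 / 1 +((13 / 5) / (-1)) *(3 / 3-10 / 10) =4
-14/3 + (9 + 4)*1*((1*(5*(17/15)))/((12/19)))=4031/36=111.97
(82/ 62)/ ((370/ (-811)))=-33251/ 11470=-2.90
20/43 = 0.47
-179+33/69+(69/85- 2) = -351333/1955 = -179.71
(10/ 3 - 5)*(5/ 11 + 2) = -45/ 11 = -4.09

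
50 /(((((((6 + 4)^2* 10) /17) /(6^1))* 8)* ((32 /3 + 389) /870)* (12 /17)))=1.97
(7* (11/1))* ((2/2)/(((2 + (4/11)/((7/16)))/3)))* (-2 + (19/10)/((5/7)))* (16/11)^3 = 165.72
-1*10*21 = -210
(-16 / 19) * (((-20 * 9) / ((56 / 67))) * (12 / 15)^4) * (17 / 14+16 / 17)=16671744 / 104125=160.11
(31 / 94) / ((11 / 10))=155 / 517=0.30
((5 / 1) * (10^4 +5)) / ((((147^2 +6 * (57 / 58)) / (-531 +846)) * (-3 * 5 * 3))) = -3385025 / 208944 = -16.20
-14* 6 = -84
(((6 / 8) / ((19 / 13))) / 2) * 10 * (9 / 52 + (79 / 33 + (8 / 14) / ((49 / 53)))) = 9373535 / 1146992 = 8.17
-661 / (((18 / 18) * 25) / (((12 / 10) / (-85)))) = 3966 / 10625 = 0.37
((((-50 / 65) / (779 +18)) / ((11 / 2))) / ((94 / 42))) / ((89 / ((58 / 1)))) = -24360 / 476740693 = -0.00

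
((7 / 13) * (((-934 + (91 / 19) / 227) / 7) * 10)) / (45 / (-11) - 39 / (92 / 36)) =5095737515 / 137256912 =37.13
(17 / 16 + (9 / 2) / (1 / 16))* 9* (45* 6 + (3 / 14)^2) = 79552287 / 448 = 177572.07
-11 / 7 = -1.57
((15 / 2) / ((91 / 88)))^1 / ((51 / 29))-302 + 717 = 419.12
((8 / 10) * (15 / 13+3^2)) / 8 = 1.02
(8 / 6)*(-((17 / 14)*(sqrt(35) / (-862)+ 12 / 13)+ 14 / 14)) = -772 / 273+ 17*sqrt(35) / 9051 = -2.82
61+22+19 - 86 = 16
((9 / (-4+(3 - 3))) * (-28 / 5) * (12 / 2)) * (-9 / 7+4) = 1026 / 5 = 205.20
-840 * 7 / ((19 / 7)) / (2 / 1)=-20580 / 19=-1083.16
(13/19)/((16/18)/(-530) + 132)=31005/5981504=0.01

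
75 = 75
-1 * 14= -14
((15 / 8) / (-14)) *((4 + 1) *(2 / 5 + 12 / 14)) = -165 / 196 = -0.84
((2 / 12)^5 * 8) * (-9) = -1 / 108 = -0.01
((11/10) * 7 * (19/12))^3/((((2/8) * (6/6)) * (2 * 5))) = 3131359847/4320000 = 724.85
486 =486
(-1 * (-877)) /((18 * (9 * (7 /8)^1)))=3508 /567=6.19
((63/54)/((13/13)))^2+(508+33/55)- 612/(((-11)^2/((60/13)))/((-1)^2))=137780789/283140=486.62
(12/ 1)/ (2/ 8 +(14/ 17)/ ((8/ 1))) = 34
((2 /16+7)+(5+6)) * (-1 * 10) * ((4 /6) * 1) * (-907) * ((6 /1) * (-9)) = -5918175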